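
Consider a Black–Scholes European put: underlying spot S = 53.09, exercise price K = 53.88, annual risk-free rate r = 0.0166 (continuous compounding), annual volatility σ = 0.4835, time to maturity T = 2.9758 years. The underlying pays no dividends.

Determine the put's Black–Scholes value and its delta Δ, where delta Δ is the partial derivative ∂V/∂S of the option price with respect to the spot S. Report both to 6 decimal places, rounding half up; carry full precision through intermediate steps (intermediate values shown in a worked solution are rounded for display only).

price = 15.984481
Δ = -0.323279

σ√T = 0.4835·√2.9758 = 0.834062
d₁ = (ln(S/K) + (r+σ²/2)T) / (σ√T) = (ln(53.09/53.88) + (0.0166+0.4835²/2)·2.9758) / 0.834062 = (-0.014771 + 0.397228) / 0.834062 = 0.458548
d₂ = d₁ − σ√T = 0.458548 − 0.834062 = -0.375514
e^{−rT} = e^{−0.0166·2.9758} = 0.951802
N(−d₁) = 0.323279,  N(−d₂) = 0.646361
Put price V = K·e^{−rT}·N(−d₂) − S·N(−d₁) = 33.147389 − 17.162908 = 15.984481
Δ = −N(−d₁) = -0.323279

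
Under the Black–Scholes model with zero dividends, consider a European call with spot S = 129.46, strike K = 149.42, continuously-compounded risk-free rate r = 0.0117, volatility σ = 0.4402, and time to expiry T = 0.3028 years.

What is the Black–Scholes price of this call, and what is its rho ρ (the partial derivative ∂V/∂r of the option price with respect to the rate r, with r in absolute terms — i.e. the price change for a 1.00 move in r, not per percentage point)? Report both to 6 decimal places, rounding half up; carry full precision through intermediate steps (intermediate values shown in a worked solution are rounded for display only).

σ√T = 0.4402·√0.3028 = 0.242230
d₁ = (ln(S/K) + (r+σ²/2)T) / (σ√T) = (ln(129.46/149.42) + (0.0117+0.4402²/2)·0.3028) / 0.242230 = (-0.143389 + 0.032880) / 0.242230 = -0.456214
d₂ = d₁ − σ√T = -0.456214 − 0.242230 = -0.698444
e^{−rT} = e^{−0.0117·0.3028} = 0.996464
N(d₁) = 0.324118,  N(d₂) = 0.242450
Call price V = S·N(d₁) − K·e^{−rT}·N(d₂) = 41.960323 − 36.098730 = 5.861593
ρ = K·T·e^{−rT}·N(d₂) = 10.930695

price = 5.861593
ρ = 10.930695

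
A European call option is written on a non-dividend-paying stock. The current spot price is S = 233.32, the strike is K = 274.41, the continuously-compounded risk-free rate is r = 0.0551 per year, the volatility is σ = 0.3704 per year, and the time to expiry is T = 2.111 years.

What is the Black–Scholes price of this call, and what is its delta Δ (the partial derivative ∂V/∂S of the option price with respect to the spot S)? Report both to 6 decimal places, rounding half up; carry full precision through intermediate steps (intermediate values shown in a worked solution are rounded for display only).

σ√T = 0.3704·√2.111 = 0.538165
d₁ = (ln(S/K) + (r+σ²/2)T) / (σ√T) = (ln(233.32/274.41) + (0.0551+0.3704²/2)·2.111) / 0.538165 = (-0.162212 + 0.261127) / 0.538165 = 0.183799
d₂ = d₁ − σ√T = 0.183799 − 0.538165 = -0.354365
e^{−rT} = e^{−0.0551·2.111} = 0.890194
N(d₁) = 0.572915,  N(d₂) = 0.361533
Call price V = S·N(d₁) − K·e^{−rT}·N(d₂) = 133.672412 − 88.314474 = 45.357938
Δ = N(d₁) = 0.572915

price = 45.357938
Δ = 0.572915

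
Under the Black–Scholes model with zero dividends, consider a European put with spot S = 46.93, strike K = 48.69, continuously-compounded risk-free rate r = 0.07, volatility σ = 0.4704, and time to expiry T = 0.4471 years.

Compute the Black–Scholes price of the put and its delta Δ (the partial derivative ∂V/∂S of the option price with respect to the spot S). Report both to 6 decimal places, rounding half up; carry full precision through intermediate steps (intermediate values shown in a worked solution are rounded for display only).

price = 6.011664
Δ = -0.444441

σ√T = 0.4704·√0.4471 = 0.314535
d₁ = (ln(S/K) + (r+σ²/2)T) / (σ√T) = (ln(46.93/48.69) + (0.07+0.4704²/2)·0.4471) / 0.314535 = (-0.036817 + 0.080763) / 0.314535 = 0.139720
d₂ = d₁ − σ√T = 0.139720 − 0.314535 = -0.174816
e^{−rT} = e^{−0.07·0.4471} = 0.969188
N(−d₁) = 0.444441,  N(−d₂) = 0.569388
Put price V = K·e^{−rT}·N(−d₂) − S·N(−d₁) = 26.869271 − 20.857607 = 6.011664
Δ = −N(−d₁) = -0.444441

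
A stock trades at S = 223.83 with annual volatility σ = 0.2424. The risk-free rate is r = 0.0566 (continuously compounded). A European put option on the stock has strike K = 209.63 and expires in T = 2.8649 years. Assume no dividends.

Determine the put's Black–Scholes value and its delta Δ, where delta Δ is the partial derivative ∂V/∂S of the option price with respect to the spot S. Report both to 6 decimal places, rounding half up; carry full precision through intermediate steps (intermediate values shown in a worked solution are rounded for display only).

σ√T = 0.2424·√2.8649 = 0.410287
d₁ = (ln(S/K) + (r+σ²/2)T) / (σ√T) = (ln(223.83/209.63) + (0.0566+0.2424²/2)·2.8649) / 0.410287 = (0.065543 + 0.246321) / 0.410287 = 0.760112
d₂ = d₁ − σ√T = 0.760112 − 0.410287 = 0.349825
e^{−rT} = e^{−0.0566·2.8649} = 0.850311
N(−d₁) = 0.223594,  N(−d₂) = 0.363235
Put price V = K·e^{−rT}·N(−d₂) − S·N(−d₁) = 64.746874 − 50.047025 = 14.699849
Δ = −N(−d₁) = -0.223594

price = 14.699849
Δ = -0.223594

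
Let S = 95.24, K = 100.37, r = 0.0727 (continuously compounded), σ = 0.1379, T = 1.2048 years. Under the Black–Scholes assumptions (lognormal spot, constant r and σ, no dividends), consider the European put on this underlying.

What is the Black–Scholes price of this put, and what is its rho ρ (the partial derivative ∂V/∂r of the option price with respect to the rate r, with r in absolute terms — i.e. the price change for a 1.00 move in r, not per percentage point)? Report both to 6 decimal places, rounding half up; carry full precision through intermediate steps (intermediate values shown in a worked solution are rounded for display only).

σ√T = 0.1379·√1.2048 = 0.151364
d₁ = (ln(S/K) + (r+σ²/2)T) / (σ√T) = (ln(95.24/100.37) + (0.0727+0.1379²/2)·1.2048) / 0.151364 = (-0.052463 + 0.099044) / 0.151364 = 0.307743
d₂ = d₁ − σ√T = 0.307743 − 0.151364 = 0.156379
e^{−rT} = e^{−0.0727·1.2048} = 0.916137
N(−d₁) = 0.379139,  N(−d₂) = 0.437867
Put price V = K·e^{−rT}·N(−d₂) − S·N(−d₁) = 40.263061 − 36.109196 = 4.153865
ρ = −K·T·e^{−rT}·N(−d₂) = -48.508936

price = 4.153865
ρ = -48.508936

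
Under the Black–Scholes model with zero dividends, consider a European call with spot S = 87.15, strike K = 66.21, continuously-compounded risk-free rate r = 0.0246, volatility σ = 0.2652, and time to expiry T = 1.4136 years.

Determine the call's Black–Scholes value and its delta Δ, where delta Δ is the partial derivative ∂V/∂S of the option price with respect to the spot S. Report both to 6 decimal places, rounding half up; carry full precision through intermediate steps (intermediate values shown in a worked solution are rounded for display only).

σ√T = 0.2652·√1.4136 = 0.315309
d₁ = (ln(S/K) + (r+σ²/2)T) / (σ√T) = (ln(87.15/66.21) + (0.0246+0.2652²/2)·1.4136) / 0.315309 = (0.274799 + 0.084485) / 0.315309 = 1.139465
d₂ = d₁ − σ√T = 1.139465 − 0.315309 = 0.824155
e^{−rT} = e^{−0.0246·1.4136} = 0.965823
N(d₁) = 0.872745,  N(d₂) = 0.795074
Call price V = S·N(d₁) − K·e^{−rT}·N(d₂) = 76.059752 − 50.842738 = 25.217014
Δ = N(d₁) = 0.872745

price = 25.217014
Δ = 0.872745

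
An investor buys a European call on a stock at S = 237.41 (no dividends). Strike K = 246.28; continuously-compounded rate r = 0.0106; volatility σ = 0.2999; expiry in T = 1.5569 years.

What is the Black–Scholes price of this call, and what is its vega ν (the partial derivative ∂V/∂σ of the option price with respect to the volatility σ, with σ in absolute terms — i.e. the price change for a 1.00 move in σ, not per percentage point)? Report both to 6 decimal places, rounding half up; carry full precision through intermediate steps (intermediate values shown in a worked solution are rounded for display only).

σ√T = 0.2999·√1.5569 = 0.374203
d₁ = (ln(S/K) + (r+σ²/2)T) / (σ√T) = (ln(237.41/246.28) + (0.0106+0.2999²/2)·1.5569) / 0.374203 = (-0.036680 + 0.086517) / 0.374203 = 0.133180
d₂ = d₁ − σ√T = 0.133180 − 0.374203 = -0.241022
e^{−rT} = e^{−0.0106·1.5569} = 0.983632
N(d₁) = 0.552975,  N(d₂) = 0.404769
Call price V = S·N(d₁) − K·e^{−rT}·N(d₂) = 131.281708 − 98.054854 = 33.226854
φ(d₁) = (1/√(2π))·e^{−d₁²/2} = 0.395420
ν = S·φ(d₁)·√T = 117.135326

price = 33.226854
ν = 117.135326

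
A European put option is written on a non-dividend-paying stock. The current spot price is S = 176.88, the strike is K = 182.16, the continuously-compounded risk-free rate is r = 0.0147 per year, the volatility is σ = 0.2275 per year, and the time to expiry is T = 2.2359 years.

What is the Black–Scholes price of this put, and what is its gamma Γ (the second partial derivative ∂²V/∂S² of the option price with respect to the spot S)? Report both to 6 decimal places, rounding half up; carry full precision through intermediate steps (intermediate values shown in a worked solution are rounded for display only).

σ√T = 0.2275·√2.2359 = 0.340179
d₁ = (ln(S/K) + (r+σ²/2)T) / (σ√T) = (ln(176.88/182.16) + (0.0147+0.2275²/2)·2.2359) / 0.340179 = (-0.029414 + 0.090729) / 0.340179 = 0.180243
d₂ = d₁ − σ√T = 0.180243 − 0.340179 = -0.159937
e^{−rT} = e^{−0.0147·2.2359} = 0.967667
N(−d₁) = 0.428481,  N(−d₂) = 0.563534
Put price V = K·e^{−rT}·N(−d₂) − S·N(−d₁) = 99.334297 − 75.789733 = 23.544564
φ(d₁) = (1/√(2π))·e^{−d₁²/2} = 0.392514
Γ = φ(d₁) / (S·σ·√T) = 0.006523

price = 23.544564
Γ = 0.006523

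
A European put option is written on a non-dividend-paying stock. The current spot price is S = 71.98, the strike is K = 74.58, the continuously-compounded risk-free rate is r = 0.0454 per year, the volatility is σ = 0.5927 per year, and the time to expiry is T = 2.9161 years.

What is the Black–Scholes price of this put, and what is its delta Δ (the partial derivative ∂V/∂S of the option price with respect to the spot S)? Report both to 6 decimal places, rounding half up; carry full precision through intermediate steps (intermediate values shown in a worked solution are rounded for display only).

price = 23.370413
Δ = -0.273650

σ√T = 0.5927·√2.9161 = 1.012130
d₁ = (ln(S/K) + (r+σ²/2)T) / (σ√T) = (ln(71.98/74.58) + (0.0454+0.5927²/2)·2.9161) / 1.012130 = (-0.035484 + 0.644594) / 1.012130 = 0.601810
d₂ = d₁ − σ√T = 0.601810 − 1.012130 = -0.410319
e^{−rT} = e^{−0.0454·2.9161} = 0.875998
N(−d₁) = 0.273650,  N(−d₂) = 0.659214
Put price V = K·e^{−rT}·N(−d₂) − S·N(−d₁) = 43.067755 − 19.697342 = 23.370413
Δ = −N(−d₁) = -0.273650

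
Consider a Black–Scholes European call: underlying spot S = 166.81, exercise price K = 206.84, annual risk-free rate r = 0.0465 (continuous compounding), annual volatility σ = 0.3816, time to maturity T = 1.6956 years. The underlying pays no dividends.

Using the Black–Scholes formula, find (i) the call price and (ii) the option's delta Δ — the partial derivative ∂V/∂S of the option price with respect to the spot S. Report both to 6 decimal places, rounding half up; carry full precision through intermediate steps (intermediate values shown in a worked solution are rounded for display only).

σ√T = 0.3816·√1.6956 = 0.496901
d₁ = (ln(S/K) + (r+σ²/2)T) / (σ√T) = (ln(166.81/206.84) + (0.0465+0.3816²/2)·1.6956) / 0.496901 = (-0.215090 + 0.202301) / 0.496901 = -0.025738
d₂ = d₁ − σ√T = -0.025738 − 0.496901 = -0.522639
e^{−rT} = e^{−0.0465·1.6956} = 0.924183
N(d₁) = 0.489733,  N(d₂) = 0.300613
Call price V = S·N(d₁) − K·e^{−rT}·N(d₂) = 81.692381 − 57.464501 = 24.227881
Δ = N(d₁) = 0.489733

price = 24.227881
Δ = 0.489733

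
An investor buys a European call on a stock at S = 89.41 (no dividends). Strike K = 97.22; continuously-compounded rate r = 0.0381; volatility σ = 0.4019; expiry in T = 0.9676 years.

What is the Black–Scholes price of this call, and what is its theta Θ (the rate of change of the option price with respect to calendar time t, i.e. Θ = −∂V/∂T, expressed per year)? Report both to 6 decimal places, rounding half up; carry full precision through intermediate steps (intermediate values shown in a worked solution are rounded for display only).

price = 12.300126
Θ = -8.606032

σ√T = 0.4019·√0.9676 = 0.395336
d₁ = (ln(S/K) + (r+σ²/2)T) / (σ√T) = (ln(89.41/97.22) + (0.0381+0.4019²/2)·0.9676) / 0.395336 = (-0.083744 + 0.115011) / 0.395336 = 0.079089
d₂ = d₁ − σ√T = 0.079089 − 0.395336 = -0.316246
e^{−rT} = e^{−0.0381·0.9676} = 0.963806
N(d₁) = 0.531519,  N(d₂) = 0.375908
Call price V = S·N(d₁) − K·e^{−rT}·N(d₂) = 47.523127 − 35.223002 = 12.300126
φ(d₁) = (1/√(2π))·e^{−d₁²/2} = 0.397697
Θ = −S·φ(d₁)·σ/(2√T) − r·K·e^{−rT}·N(d₂) = −7.264036 − 1.341996 = -8.606032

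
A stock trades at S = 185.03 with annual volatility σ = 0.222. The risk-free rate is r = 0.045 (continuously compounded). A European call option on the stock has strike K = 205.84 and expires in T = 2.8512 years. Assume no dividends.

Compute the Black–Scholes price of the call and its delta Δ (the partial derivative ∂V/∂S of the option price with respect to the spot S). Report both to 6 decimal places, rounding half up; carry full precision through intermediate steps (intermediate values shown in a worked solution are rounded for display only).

σ√T = 0.222·√2.8512 = 0.374858
d₁ = (ln(S/K) + (r+σ²/2)T) / (σ√T) = (ln(185.03/205.84) + (0.045+0.222²/2)·2.8512) / 0.374858 = (-0.106581 + 0.198563) / 0.374858 = 0.245378
d₂ = d₁ − σ√T = 0.245378 − 0.374858 = -0.129480
e^{−rT} = e^{−0.045·2.8512} = 0.879586
N(d₁) = 0.596918,  N(d₂) = 0.448489
Call price V = S·N(d₁) − K·e^{−rT}·N(d₂) = 110.447791 − 81.200730 = 29.247061
Δ = N(d₁) = 0.596918

price = 29.247061
Δ = 0.596918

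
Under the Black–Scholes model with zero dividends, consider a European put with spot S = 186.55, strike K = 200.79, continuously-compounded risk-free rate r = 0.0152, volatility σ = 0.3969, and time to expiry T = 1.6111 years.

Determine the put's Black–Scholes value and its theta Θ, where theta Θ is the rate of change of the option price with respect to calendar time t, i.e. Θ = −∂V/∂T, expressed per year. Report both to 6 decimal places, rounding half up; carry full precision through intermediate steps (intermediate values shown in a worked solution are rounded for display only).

σ√T = 0.3969·√1.6111 = 0.503782
d₁ = (ln(S/K) + (r+σ²/2)T) / (σ√T) = (ln(186.55/200.79) + (0.0152+0.3969²/2)·1.6111) / 0.503782 = (-0.073560 + 0.151387) / 0.503782 = 0.154484
d₂ = d₁ − σ√T = 0.154484 − 0.503782 = -0.349297
e^{−rT} = e^{−0.0152·1.6111} = 0.975809
N(−d₁) = 0.438614,  N(−d₂) = 0.636567
Put price V = K·e^{−rT}·N(−d₂) − S·N(−d₁) = 124.724229 − 81.823423 = 42.900806
φ(d₁) = (1/√(2π))·e^{−d₁²/2} = 0.394210
Θ = −S·φ(d₁)·σ/(2√T) + r·K·e^{−rT}·N(−d₂) = −11.497750 + 1.895808 = -9.601942

price = 42.900806
Θ = -9.601942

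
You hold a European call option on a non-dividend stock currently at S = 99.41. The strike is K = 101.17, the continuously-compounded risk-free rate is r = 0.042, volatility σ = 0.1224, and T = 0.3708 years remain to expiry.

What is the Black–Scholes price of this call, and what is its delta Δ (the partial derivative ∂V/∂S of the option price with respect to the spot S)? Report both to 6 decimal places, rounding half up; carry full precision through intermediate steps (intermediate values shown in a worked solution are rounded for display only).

price = 2.860877
Δ = 0.504291

σ√T = 0.1224·√0.3708 = 0.074533
d₁ = (ln(S/K) + (r+σ²/2)T) / (σ√T) = (ln(99.41/101.17) + (0.042+0.1224²/2)·0.3708) / 0.074533 = (-0.017550 + 0.018351) / 0.074533 = 0.010756
d₂ = d₁ − σ√T = 0.010756 − 0.074533 = -0.063778
e^{−rT} = e^{−0.042·0.3708} = 0.984547
N(d₁) = 0.504291,  N(d₂) = 0.474574
Call price V = S·N(d₁) − K·e^{−rT}·N(d₂) = 50.131551 − 47.270674 = 2.860877
Δ = N(d₁) = 0.504291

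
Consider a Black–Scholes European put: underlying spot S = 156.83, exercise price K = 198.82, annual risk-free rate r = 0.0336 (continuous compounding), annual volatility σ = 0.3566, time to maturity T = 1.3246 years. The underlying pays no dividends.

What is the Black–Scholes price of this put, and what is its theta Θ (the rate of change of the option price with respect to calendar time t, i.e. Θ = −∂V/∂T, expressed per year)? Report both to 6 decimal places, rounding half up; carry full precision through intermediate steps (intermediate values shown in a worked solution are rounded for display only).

σ√T = 0.3566·√1.3246 = 0.410415
d₁ = (ln(S/K) + (r+σ²/2)T) / (σ√T) = (ln(156.83/198.82) + (0.0336+0.3566²/2)·1.3246) / 0.410415 = (-0.237237 + 0.128727) / 0.410415 = -0.264392
d₂ = d₁ − σ√T = -0.264392 − 0.410415 = -0.674807
e^{−rT} = e^{−0.0336·1.3246} = 0.956469
N(−d₁) = 0.604261,  N(−d₂) = 0.750101
Put price V = K·e^{−rT}·N(−d₂) − S·N(−d₁) = 142.643110 − 94.766252 = 47.876858
φ(d₁) = (1/√(2π))·e^{−d₁²/2} = 0.385240
Θ = −S·φ(d₁)·σ/(2√T) + r·K·e^{−rT}·N(−d₂) = −9.359851 + 4.792808 = -4.567042

price = 47.876858
Θ = -4.567042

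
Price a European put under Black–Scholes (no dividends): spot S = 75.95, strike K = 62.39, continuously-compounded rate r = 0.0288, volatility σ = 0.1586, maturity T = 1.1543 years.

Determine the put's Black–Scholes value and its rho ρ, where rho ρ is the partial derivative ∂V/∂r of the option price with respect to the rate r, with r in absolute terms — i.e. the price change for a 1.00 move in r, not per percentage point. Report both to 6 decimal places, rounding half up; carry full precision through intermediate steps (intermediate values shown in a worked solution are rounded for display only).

σ√T = 0.1586·√1.1543 = 0.170397
d₁ = (ln(S/K) + (r+σ²/2)T) / (σ√T) = (ln(75.95/62.39) + (0.0288+0.1586²/2)·1.1543) / 0.170397 = (0.196670 + 0.047761) / 0.170397 = 1.434481
d₂ = d₁ − σ√T = 1.434481 − 0.170397 = 1.264084
e^{−rT} = e^{−0.0288·1.1543} = 0.967303
N(−d₁) = 0.075717,  N(−d₂) = 0.103100
Put price V = K·e^{−rT}·N(−d₂) − S·N(−d₁) = 6.222080 − 5.750741 = 0.471339
ρ = −K·T·e^{−rT}·N(−d₂) = -7.182147

price = 0.471339
ρ = -7.182147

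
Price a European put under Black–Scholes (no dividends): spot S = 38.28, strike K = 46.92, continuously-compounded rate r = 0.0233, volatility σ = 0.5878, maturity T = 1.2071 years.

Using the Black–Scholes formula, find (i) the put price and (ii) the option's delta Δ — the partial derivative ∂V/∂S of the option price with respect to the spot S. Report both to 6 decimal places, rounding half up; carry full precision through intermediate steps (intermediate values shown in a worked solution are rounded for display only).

σ√T = 0.5878·√1.2071 = 0.645805
d₁ = (ln(S/K) + (r+σ²/2)T) / (σ√T) = (ln(38.28/46.92) + (0.0233+0.5878²/2)·1.2071) / 0.645805 = (-0.203516 + 0.236657) / 0.645805 = 0.051317
d₂ = d₁ − σ√T = 0.051317 − 0.645805 = -0.594488
e^{−rT} = e^{−0.0233·1.2071} = 0.972266
N(−d₁) = 0.479536,  N(−d₂) = 0.723907
Put price V = K·e^{−rT}·N(−d₂) − S·N(−d₁) = 33.023724 − 18.356654 = 14.667070
Δ = −N(−d₁) = -0.479536

price = 14.667070
Δ = -0.479536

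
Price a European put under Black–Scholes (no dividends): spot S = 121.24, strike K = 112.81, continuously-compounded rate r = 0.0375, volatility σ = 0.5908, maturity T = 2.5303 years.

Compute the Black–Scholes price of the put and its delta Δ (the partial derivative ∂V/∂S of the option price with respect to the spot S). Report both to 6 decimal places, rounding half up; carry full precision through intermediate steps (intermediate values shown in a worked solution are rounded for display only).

price = 31.734857
Δ = -0.258641

σ√T = 0.5908·√2.5303 = 0.939781
d₁ = (ln(S/K) + (r+σ²/2)T) / (σ√T) = (ln(121.24/112.81) + (0.0375+0.5908²/2)·2.5303) / 0.939781 = (0.072067 + 0.536480) / 0.939781 = 0.647542
d₂ = d₁ − σ√T = 0.647542 − 0.939781 = -0.292239
e^{−rT} = e^{−0.0375·2.5303} = 0.909476
N(−d₁) = 0.258641,  N(−d₂) = 0.614948
Put price V = K·e^{−rT}·N(−d₂) − S·N(−d₁) = 63.092457 − 31.357600 = 31.734857
Δ = −N(−d₁) = -0.258641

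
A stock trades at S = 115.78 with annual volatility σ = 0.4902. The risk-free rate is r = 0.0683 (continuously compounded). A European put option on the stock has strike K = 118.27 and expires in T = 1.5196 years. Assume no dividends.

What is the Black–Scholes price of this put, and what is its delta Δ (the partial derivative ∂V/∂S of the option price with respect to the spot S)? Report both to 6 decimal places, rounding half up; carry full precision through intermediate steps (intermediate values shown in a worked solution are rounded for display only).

σ√T = 0.4902·√1.5196 = 0.604280
d₁ = (ln(S/K) + (r+σ²/2)T) / (σ√T) = (ln(115.78/118.27) + (0.0683+0.4902²/2)·1.5196) / 0.604280 = (-0.021278 + 0.286366) / 0.604280 = 0.438683
d₂ = d₁ − σ√T = 0.438683 − 0.604280 = -0.165596
e^{−rT} = e^{−0.0683·1.5196} = 0.901416
N(−d₁) = 0.330446,  N(−d₂) = 0.565763
Put price V = K·e^{−rT}·N(−d₂) − S·N(−d₁) = 60.316215 − 38.258987 = 22.057228
Δ = −N(−d₁) = -0.330446

price = 22.057228
Δ = -0.330446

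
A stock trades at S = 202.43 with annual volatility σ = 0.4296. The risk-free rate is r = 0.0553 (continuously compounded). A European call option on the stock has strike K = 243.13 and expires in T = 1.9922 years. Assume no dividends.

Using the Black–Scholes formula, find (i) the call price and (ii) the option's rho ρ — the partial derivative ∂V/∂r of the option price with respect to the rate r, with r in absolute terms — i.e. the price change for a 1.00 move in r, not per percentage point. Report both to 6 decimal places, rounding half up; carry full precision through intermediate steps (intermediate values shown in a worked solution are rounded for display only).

price = 42.738236
ρ = 145.734000

σ√T = 0.4296·√1.9922 = 0.606360
d₁ = (ln(S/K) + (r+σ²/2)T) / (σ√T) = (ln(202.43/243.13) + (0.0553+0.4296²/2)·1.9922) / 0.606360 = (-0.183202 + 0.294005) / 0.606360 = 0.182734
d₂ = d₁ − σ√T = 0.182734 − 0.606360 = -0.423626
e^{−rT} = e^{−0.0553·1.9922} = 0.895683
N(d₁) = 0.572497,  N(d₂) = 0.335919
Call price V = S·N(d₁) − K·e^{−rT}·N(d₂) = 115.890530 − 73.152294 = 42.738236
ρ = K·T·e^{−rT}·N(d₂) = 145.734000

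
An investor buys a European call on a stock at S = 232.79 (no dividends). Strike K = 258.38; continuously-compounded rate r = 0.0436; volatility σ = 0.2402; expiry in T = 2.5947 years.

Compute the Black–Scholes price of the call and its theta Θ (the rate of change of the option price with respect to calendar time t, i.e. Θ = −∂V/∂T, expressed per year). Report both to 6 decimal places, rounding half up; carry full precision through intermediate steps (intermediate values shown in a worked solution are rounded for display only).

σ√T = 0.2402·√2.5947 = 0.386916
d₁ = (ln(S/K) + (r+σ²/2)T) / (σ√T) = (ln(232.79/258.38) + (0.0436+0.2402²/2)·2.5947) / 0.386916 = (-0.104295 + 0.187981) / 0.386916 = 0.216291
d₂ = d₁ − σ√T = 0.216291 − 0.386916 = -0.170625
e^{−rT} = e^{−0.0436·2.5947} = 0.893036
N(d₁) = 0.585619,  N(d₂) = 0.432259
Call price V = S·N(d₁) − K·e^{−rT}·N(d₂) = 136.326335 − 99.740575 = 36.585759
φ(d₁) = (1/√(2π))·e^{−d₁²/2} = 0.389719
Θ = −S·φ(d₁)·σ/(2√T) − r·K·e^{−rT}·N(d₂) = −6.764183 − 4.348689 = -11.112872

price = 36.585759
Θ = -11.112872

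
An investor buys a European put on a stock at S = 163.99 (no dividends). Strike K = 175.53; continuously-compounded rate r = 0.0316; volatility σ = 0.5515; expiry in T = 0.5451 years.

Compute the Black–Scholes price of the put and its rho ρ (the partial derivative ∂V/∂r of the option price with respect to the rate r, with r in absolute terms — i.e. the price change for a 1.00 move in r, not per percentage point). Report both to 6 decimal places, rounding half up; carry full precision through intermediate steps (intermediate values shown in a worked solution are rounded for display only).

σ√T = 0.5515·√0.5451 = 0.407177
d₁ = (ln(S/K) + (r+σ²/2)T) / (σ√T) = (ln(163.99/175.53) + (0.0316+0.5515²/2)·0.5451) / 0.407177 = (-0.068005 + 0.100122) / 0.407177 = 0.078878
d₂ = d₁ − σ√T = 0.078878 − 0.407177 = -0.328299
e^{−rT} = e^{−0.0316·0.5451} = 0.982922
N(−d₁) = 0.468565,  N(−d₂) = 0.628657
Put price V = K·e^{−rT}·N(−d₂) − S·N(−d₁) = 108.463732 − 76.839946 = 31.623786
ρ = −K·T·e^{−rT}·N(−d₂) = -59.123580

price = 31.623786
ρ = -59.123580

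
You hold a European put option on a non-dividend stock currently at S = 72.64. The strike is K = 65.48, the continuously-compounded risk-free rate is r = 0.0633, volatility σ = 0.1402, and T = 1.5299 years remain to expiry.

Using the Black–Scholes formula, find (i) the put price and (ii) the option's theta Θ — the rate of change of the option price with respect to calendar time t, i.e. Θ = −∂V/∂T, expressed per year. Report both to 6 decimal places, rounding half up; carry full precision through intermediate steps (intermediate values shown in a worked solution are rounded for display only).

price = 0.696169
Θ = -0.222708

σ√T = 0.1402·√1.5299 = 0.173412
d₁ = (ln(S/K) + (r+σ²/2)T) / (σ√T) = (ln(72.64/65.48) + (0.0633+0.1402²/2)·1.5299) / 0.173412 = (0.103771 + 0.111879) / 0.173412 = 1.243566
d₂ = d₁ − σ√T = 1.243566 − 0.173412 = 1.070154
e^{−rT} = e^{−0.0633·1.5299} = 0.907699
N(−d₁) = 0.106830,  N(−d₂) = 0.142275
Put price V = K·e^{−rT}·N(−d₂) − S·N(−d₁) = 8.456269 − 7.760101 = 0.696169
φ(d₁) = (1/√(2π))·e^{−d₁²/2} = 0.184120
Θ = −S·φ(d₁)·σ/(2√T) + r·K·e^{−rT}·N(−d₂) = −0.757990 + 0.535282 = -0.222708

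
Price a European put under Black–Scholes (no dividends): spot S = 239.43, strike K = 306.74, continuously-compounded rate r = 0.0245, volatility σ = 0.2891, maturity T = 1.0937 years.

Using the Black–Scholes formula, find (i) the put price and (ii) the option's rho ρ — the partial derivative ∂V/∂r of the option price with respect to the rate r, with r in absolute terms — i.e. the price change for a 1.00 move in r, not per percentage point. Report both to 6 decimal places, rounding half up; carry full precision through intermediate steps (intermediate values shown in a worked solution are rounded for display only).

σ√T = 0.2891·√1.0937 = 0.302341
d₁ = (ln(S/K) + (r+σ²/2)T) / (σ√T) = (ln(239.43/306.74) + (0.0245+0.2891²/2)·1.0937) / 0.302341 = (-0.247739 + 0.072501) / 0.302341 = -0.579606
d₂ = d₁ − σ√T = -0.579606 − 0.302341 = -0.881947
e^{−rT} = e^{−0.0245·1.0937} = 0.973560
N(−d₁) = 0.718910,  N(−d₂) = 0.811097
Put price V = K·e^{−rT}·N(−d₂) − S·N(−d₁) = 242.217845 − 172.128565 = 70.089280
ρ = −K·T·e^{−rT}·N(−d₂) = -264.913657

price = 70.089280
ρ = -264.913657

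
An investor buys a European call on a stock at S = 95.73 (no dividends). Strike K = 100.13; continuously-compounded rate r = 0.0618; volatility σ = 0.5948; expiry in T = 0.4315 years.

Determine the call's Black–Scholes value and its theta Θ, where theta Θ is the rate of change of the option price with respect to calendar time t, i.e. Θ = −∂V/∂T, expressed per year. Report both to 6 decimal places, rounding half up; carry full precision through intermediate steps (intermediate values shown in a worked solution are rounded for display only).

price = 14.097642
Θ = -19.536952

σ√T = 0.5948·√0.4315 = 0.390716
d₁ = (ln(S/K) + (r+σ²/2)T) / (σ√T) = (ln(95.73/100.13) + (0.0618+0.5948²/2)·0.4315) / 0.390716 = (-0.044938 + 0.102996) / 0.390716 = 0.148595
d₂ = d₁ − σ√T = 0.148595 − 0.390716 = -0.242121
e^{−rT} = e^{−0.0618·0.4315} = 0.973686
N(d₁) = 0.559064,  N(d₂) = 0.404343
Call price V = S·N(d₁) − K·e^{−rT}·N(d₂) = 53.519155 − 39.421513 = 14.097642
φ(d₁) = (1/√(2π))·e^{−d₁²/2} = 0.394562
Θ = −S·φ(d₁)·σ/(2√T) − r·K·e^{−rT}·N(d₂) = −17.100702 − 2.436250 = -19.536952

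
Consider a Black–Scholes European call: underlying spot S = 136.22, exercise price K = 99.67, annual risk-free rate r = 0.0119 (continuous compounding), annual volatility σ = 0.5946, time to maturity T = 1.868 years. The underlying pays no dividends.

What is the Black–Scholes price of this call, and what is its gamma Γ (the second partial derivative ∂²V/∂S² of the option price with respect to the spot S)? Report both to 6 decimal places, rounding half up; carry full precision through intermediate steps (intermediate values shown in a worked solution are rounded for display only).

σ√T = 0.5946·√1.868 = 0.812668
d₁ = (ln(S/K) + (r+σ²/2)T) / (σ√T) = (ln(136.22/99.67) + (0.0119+0.5946²/2)·1.868) / 0.812668 = (0.312406 + 0.352444) / 0.812668 = 0.818108
d₂ = d₁ − σ√T = 0.818108 − 0.812668 = 0.005440
e^{−rT} = e^{−0.0119·1.868} = 0.978016
N(d₁) = 0.793352,  N(d₂) = 0.502170
Call price V = S·N(d₁) − K·e^{−rT}·N(d₂) = 108.070449 − 48.950975 = 59.119473
φ(d₁) = (1/√(2π))·e^{−d₁²/2} = 0.285478
Γ = φ(d₁) / (S·σ·√T) = 0.002579

price = 59.119473
Γ = 0.002579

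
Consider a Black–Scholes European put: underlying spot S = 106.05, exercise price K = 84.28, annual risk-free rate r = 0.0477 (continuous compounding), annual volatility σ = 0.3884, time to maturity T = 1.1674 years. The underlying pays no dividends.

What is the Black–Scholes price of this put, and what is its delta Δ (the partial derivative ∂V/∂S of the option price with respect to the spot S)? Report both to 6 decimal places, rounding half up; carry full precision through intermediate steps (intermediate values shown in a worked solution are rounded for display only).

σ√T = 0.3884·√1.1674 = 0.419652
d₁ = (ln(S/K) + (r+σ²/2)T) / (σ√T) = (ln(106.05/84.28) + (0.0477+0.3884²/2)·1.1674) / 0.419652 = (0.229766 + 0.143739) / 0.419652 = 0.890035
d₂ = d₁ − σ√T = 0.890035 − 0.419652 = 0.470383
e^{−rT} = e^{−0.0477·1.1674} = 0.945837
N(−d₁) = 0.186723,  N(−d₂) = 0.319041
Put price V = K·e^{−rT}·N(−d₂) − S·N(−d₁) = 25.432363 − 19.802025 = 5.630338
Δ = −N(−d₁) = -0.186723

price = 5.630338
Δ = -0.186723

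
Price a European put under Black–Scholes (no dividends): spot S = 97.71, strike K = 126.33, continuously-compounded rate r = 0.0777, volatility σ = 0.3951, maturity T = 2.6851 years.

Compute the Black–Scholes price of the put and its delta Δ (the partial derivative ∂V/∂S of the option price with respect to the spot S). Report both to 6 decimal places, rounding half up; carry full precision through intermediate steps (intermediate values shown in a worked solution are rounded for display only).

price = 27.899962
Δ = -0.401616

σ√T = 0.3951·√2.6851 = 0.647422
d₁ = (ln(S/K) + (r+σ²/2)T) / (σ√T) = (ln(97.71/126.33) + (0.0777+0.3951²/2)·2.6851) / 0.647422 = (-0.256894 + 0.418210) / 0.647422 = 0.249167
d₂ = d₁ − σ√T = 0.249167 − 0.647422 = -0.398255
e^{−rT} = e^{−0.0777·2.6851} = 0.811694
N(−d₁) = 0.401616,  N(−d₂) = 0.654779
Put price V = K·e^{−rT}·N(−d₂) − S·N(−d₁) = 67.141844 − 39.241882 = 27.899962
Δ = −N(−d₁) = -0.401616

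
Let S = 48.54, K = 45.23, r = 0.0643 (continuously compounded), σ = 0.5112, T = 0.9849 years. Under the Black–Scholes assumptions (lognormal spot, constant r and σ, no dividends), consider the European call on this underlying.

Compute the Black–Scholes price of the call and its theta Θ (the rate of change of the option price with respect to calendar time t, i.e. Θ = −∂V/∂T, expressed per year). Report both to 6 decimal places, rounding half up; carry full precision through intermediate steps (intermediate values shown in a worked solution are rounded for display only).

σ√T = 0.5112·√0.9849 = 0.507326
d₁ = (ln(S/K) + (r+σ²/2)T) / (σ√T) = (ln(48.54/45.23) + (0.0643+0.5112²/2)·0.9849) / 0.507326 = (0.070628 + 0.192019) / 0.507326 = 0.517708
d₂ = d₁ − σ√T = 0.517708 − 0.507326 = 0.010382
e^{−rT} = e^{−0.0643·0.9849} = 0.938635
N(d₁) = 0.697669,  N(d₂) = 0.504142
Call price V = S·N(d₁) − K·e^{−rT}·N(d₂) = 33.864846 − 21.403053 = 12.461793
φ(d₁) = (1/√(2π))·e^{−d₁²/2} = 0.348907
Θ = −S·φ(d₁)·σ/(2√T) − r·K·e^{−rT}·N(d₂) = −4.361889 − 1.376216 = -5.738105

price = 12.461793
Θ = -5.738105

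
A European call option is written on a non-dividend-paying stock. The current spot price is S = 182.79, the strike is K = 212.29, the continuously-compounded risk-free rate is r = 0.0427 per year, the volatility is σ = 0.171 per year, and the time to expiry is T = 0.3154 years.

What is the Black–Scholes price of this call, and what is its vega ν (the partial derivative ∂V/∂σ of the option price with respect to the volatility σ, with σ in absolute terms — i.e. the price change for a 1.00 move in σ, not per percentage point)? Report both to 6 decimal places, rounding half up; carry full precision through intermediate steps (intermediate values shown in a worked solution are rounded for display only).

σ√T = 0.171·√0.3154 = 0.096034
d₁ = (ln(S/K) + (r+σ²/2)T) / (σ√T) = (ln(182.79/212.29) + (0.0427+0.171²/2)·0.3154) / 0.096034 = (-0.149615 + 0.018079) / 0.096034 = -1.369680
d₂ = d₁ − σ√T = -1.369680 − 0.096034 = -1.465714
e^{−rT} = e^{−0.0427·0.3154} = 0.986623
N(d₁) = 0.085393,  N(d₂) = 0.071363
Call price V = S·N(d₁) − K·e^{−rT}·N(d₂) = 15.609064 − 14.947003 = 0.662060
φ(d₁) = (1/√(2π))·e^{−d₁²/2} = 0.156148
ν = S·φ(d₁)·√T = 16.029505

price = 0.662060
ν = 16.029505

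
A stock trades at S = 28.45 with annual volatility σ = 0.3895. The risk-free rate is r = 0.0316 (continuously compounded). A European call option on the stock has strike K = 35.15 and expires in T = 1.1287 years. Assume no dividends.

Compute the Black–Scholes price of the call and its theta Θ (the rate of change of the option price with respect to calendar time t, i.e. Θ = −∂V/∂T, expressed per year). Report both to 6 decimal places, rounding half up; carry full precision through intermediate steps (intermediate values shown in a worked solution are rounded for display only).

σ√T = 0.3895·√1.1287 = 0.413806
d₁ = (ln(S/K) + (r+σ²/2)T) / (σ√T) = (ln(28.45/35.15) + (0.0316+0.3895²/2)·1.1287) / 0.413806 = (-0.211476 + 0.121285) / 0.413806 = -0.217957
d₂ = d₁ − σ√T = -0.217957 − 0.413806 = -0.631763
e^{−rT} = e^{−0.0316·1.1287} = 0.964962
N(d₁) = 0.413731,  N(d₂) = 0.263771
Call price V = S·N(d₁) − K·e^{−rT}·N(d₂) = 11.770657 − 8.946688 = 2.823968
φ(d₁) = (1/√(2π))·e^{−d₁²/2} = 0.389578
Θ = −S·φ(d₁)·σ/(2√T) − r·K·e^{−rT}·N(d₂) = −2.031725 − 0.282715 = -2.314440

price = 2.823968
Θ = -2.314440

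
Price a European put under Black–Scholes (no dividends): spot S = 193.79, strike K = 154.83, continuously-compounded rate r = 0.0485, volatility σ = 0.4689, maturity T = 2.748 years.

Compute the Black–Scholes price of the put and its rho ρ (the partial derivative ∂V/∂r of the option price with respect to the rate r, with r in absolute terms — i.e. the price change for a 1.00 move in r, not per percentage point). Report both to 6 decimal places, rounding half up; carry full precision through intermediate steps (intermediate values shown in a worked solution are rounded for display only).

price = 25.523519
ρ = -175.568893

σ√T = 0.4689·√2.748 = 0.777300
d₁ = (ln(S/K) + (r+σ²/2)T) / (σ√T) = (ln(193.79/154.83) + (0.0485+0.4689²/2)·2.748) / 0.777300 = (0.224447 + 0.435376) / 0.777300 = 0.848865
d₂ = d₁ − σ√T = 0.848865 − 0.777300 = 0.071565
e^{−rT} = e^{−0.0485·2.748} = 0.875222
N(−d₁) = 0.197978,  N(−d₂) = 0.471474
Put price V = K·e^{−rT}·N(−d₂) − S·N(−d₁) = 63.889699 − 38.366180 = 25.523519
ρ = −K·T·e^{−rT}·N(−d₂) = -175.568893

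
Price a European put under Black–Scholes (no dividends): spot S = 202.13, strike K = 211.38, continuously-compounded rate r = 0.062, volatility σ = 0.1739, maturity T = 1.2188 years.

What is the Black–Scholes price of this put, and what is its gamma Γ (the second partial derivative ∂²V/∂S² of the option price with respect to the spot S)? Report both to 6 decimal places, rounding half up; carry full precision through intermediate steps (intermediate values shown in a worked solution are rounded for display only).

price = 12.350841
Γ = 0.009948

σ√T = 0.1739·√1.2188 = 0.191984
d₁ = (ln(S/K) + (r+σ²/2)T) / (σ√T) = (ln(202.13/211.38) + (0.062+0.1739²/2)·1.2188) / 0.191984 = (-0.044746 + 0.093995) / 0.191984 = 0.256522
d₂ = d₁ − σ√T = 0.256522 − 0.191984 = 0.064538
e^{−rT} = e^{−0.062·1.2188} = 0.927219
N(−d₁) = 0.398774,  N(−d₂) = 0.474271
Put price V = K·e^{−rT}·N(−d₂) − S·N(−d₁) = 92.955017 − 80.604176 = 12.350841
φ(d₁) = (1/√(2π))·e^{−d₁²/2} = 0.386030
Γ = φ(d₁) / (S·σ·√T) = 0.009948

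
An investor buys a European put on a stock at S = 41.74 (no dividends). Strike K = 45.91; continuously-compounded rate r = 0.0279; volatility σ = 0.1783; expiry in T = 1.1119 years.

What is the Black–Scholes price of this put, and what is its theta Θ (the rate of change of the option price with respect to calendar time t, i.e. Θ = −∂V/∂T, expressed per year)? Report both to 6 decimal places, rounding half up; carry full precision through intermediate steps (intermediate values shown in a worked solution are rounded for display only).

σ√T = 0.1783·√1.1119 = 0.188011
d₁ = (ln(S/K) + (r+σ²/2)T) / (σ√T) = (ln(41.74/45.91) + (0.0279+0.1783²/2)·1.1119) / 0.188011 = (-0.095223 + 0.048696) / 0.188011 = -0.247468
d₂ = d₁ − σ√T = -0.247468 − 0.188011 = -0.435480
e^{−rT} = e^{−0.0279·1.1119} = 0.969454
N(−d₁) = 0.597727,  N(−d₂) = 0.668393
Put price V = K·e^{−rT}·N(−d₂) − S·N(−d₁) = 29.748595 − 24.949132 = 4.799463
φ(d₁) = (1/√(2π))·e^{−d₁²/2} = 0.386912
Θ = −S·φ(d₁)·σ/(2√T) + r·K·e^{−rT}·N(−d₂) = −1.365378 + 0.829986 = -0.535392

price = 4.799463
Θ = -0.535392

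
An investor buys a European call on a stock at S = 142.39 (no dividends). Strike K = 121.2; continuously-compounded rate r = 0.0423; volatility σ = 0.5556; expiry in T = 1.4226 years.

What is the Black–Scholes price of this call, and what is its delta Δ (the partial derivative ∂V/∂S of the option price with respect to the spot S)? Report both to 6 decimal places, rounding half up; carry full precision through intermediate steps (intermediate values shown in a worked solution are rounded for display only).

σ√T = 0.5556·√1.4226 = 0.662680
d₁ = (ln(S/K) + (r+σ²/2)T) / (σ√T) = (ln(142.39/121.2) + (0.0423+0.5556²/2)·1.4226) / 0.662680 = (0.161128 + 0.279748) / 0.662680 = 0.665293
d₂ = d₁ − σ√T = 0.665293 − 0.662680 = 0.002613
e^{−rT} = e^{−0.0423·1.4226} = 0.941599
N(d₁) = 0.747068,  N(d₂) = 0.501042
Call price V = S·N(d₁) − K·e^{−rT}·N(d₂) = 106.375056 − 57.179848 = 49.195208
Δ = N(d₁) = 0.747068

price = 49.195208
Δ = 0.747068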